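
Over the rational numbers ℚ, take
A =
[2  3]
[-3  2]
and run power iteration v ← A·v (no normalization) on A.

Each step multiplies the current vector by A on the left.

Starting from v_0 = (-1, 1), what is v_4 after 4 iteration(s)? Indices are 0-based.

v_0 = (-1, 1).
v_1 = A·v_0 = (1, 5).
v_2 = A·v_1 = (17, 7).
v_3 = A·v_2 = (55, -37).
v_4 = A·v_3 = (-1, -239).

v_4 = (-1, -239)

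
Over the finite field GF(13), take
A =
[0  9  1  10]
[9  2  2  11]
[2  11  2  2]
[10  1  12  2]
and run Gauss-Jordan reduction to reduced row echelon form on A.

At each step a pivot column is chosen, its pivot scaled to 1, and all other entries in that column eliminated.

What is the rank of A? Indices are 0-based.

rank = 4

[1] R0 <-> R1
[1] R0 /= 9  ⇒  (1, 6, 6, 7)
     R2 -= 2·R0  ⇒  (0, 12, 3, 1)
     R3 -= 10·R0  ⇒  (0, 6, 4, 10)
[2] R1 /= 9  ⇒  (0, 1, 3, 4)
     R0 -= 6·R1  ⇒  (1, 0, 1, 9)
     R2 -= 12·R1  ⇒  (0, 0, 6, 5)
     R3 -= 6·R1  ⇒  (0, 0, 12, 12)
[3] R2 /= 6  ⇒  (0, 0, 1, 3)
     R0 -= 1·R2  ⇒  (1, 0, 0, 6)
     R1 -= 3·R2  ⇒  (0, 1, 0, 8)
     R3 -= 12·R2  ⇒  (0, 0, 0, 2)
[4] R3 /= 2  ⇒  (0, 0, 0, 1)
     R0 -= 6·R3  ⇒  (1, 0, 0, 0)
     R1 -= 8·R3  ⇒  (0, 1, 0, 0)
     R2 -= 3·R3  ⇒  (0, 0, 1, 0)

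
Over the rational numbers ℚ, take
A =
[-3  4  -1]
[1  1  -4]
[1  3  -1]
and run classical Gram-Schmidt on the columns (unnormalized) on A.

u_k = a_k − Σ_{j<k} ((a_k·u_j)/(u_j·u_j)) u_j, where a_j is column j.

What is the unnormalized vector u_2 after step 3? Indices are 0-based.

Step 1: u_0 = a_0 = (-3, 1, 1).
Step 2: u_1 = a_1 − (-8/11)·u_0 = (20/11, 19/11, 41/11).
Step 3: u_2 = a_2 − (-2/11)·u_0 − (-137/222)·u_1 = (-47/111, -611/222, 329/222).

u_2 = (-47/111, -611/222, 329/222)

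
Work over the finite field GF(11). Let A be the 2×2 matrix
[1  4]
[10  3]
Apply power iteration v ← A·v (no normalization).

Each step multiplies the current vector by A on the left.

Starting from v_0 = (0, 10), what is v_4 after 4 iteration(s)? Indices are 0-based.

v_0 = (0, 10).
v_1 = A·v_0 = (7, 8).
v_2 = A·v_1 = (6, 6).
v_3 = A·v_2 = (8, 1).
v_4 = A·v_3 = (1, 6).

v_4 = (1, 6)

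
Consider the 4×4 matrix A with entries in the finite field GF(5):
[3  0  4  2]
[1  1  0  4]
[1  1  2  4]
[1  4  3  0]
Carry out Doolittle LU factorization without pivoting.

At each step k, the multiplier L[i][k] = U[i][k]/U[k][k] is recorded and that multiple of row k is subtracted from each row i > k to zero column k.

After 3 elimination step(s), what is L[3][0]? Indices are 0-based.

Step 1: pivot at (0,0) is 3.
  row1 ← row1 − (2)·row0  ⇒  L[1][0]=2, U row1=(0, 1, 2, 0)
  row2 ← row2 − (2)·row0  ⇒  L[2][0]=2, U row2=(0, 1, 4, 0)
  row3 ← row3 − (2)·row0  ⇒  L[3][0]=2, U row3=(0, 4, 0, 1)
Step 2: pivot at (1,1) is 1.
  row2 ← row2 − (1)·row1  ⇒  L[2][1]=1, U row2=(0, 0, 2, 0)
  row3 ← row3 − (4)·row1  ⇒  L[3][1]=4, U row3=(0, 0, 2, 1)
Step 3: pivot at (2,2) is 2.
  row3 ← row3 − (1)·row2  ⇒  L[3][2]=1, U row3=(0, 0, 0, 1)

L[3][0] = 2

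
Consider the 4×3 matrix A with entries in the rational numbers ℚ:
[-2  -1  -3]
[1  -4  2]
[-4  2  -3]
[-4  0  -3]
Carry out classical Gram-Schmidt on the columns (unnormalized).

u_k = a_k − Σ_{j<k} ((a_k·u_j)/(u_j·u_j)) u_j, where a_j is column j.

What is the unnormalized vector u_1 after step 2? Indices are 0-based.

u_1 = (-57/37, -138/37, 34/37, -40/37)

Step 1: u_0 = a_0 = (-2, 1, -4, -4).
Step 2: u_1 = a_1 − (-10/37)·u_0 = (-57/37, -138/37, 34/37, -40/37).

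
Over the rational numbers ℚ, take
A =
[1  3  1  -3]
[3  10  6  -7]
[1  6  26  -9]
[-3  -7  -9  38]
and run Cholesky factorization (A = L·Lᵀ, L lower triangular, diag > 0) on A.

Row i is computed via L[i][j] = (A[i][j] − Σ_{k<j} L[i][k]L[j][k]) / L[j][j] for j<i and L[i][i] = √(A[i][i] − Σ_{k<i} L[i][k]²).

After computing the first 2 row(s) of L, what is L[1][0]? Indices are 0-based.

L[1][0] = 3

Step 1: L[0][0] = √(1) = 1.
  L[1][0] = (3) / L[0][0] = 3.
Step 2: L[1][1] = √(1) = 1.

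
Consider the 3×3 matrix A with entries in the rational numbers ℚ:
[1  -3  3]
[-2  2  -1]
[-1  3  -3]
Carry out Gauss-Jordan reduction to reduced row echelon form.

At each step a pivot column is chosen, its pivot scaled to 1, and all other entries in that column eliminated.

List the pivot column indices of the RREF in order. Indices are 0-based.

pivot columns: 0, 1

pivot(0,0)=1: scale R0 → (1, -3, 3)
  clear (1,0): R1 −= (-2)R0 → (0, -4, 5)
  clear (2,0): R2 −= (-1)R0 → (0, 0, 0)
pivot(1,1)=-4: scale R1 → (0, 1, -5/4)
  clear (0,1): R0 −= (-3)R1 → (1, 0, -3/4)
col 2: no nonzero at/below row 2; advance.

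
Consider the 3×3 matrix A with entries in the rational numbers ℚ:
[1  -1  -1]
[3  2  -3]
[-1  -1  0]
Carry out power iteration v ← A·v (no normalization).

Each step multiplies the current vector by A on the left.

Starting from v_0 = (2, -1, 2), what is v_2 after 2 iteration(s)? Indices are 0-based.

v_2 = (4, 2, 1)

v_0 = (2, -1, 2).
v_1 = A·v_0 = (1, -2, -1).
v_2 = A·v_1 = (4, 2, 1).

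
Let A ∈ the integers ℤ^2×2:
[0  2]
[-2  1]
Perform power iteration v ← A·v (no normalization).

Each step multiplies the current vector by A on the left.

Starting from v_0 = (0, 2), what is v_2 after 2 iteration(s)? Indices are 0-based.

v_2 = (4, -6)

v_0 = (0, 2).
v_1 = A·v_0 = (4, 2).
v_2 = A·v_1 = (4, -6).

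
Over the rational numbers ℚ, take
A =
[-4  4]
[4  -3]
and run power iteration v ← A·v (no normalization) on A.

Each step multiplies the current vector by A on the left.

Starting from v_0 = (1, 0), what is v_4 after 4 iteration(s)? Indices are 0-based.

v_0 = (1, 0).
v_1 = A·v_0 = (-4, 4).
v_2 = A·v_1 = (32, -28).
v_3 = A·v_2 = (-240, 212).
v_4 = A·v_3 = (1808, -1596).

v_4 = (1808, -1596)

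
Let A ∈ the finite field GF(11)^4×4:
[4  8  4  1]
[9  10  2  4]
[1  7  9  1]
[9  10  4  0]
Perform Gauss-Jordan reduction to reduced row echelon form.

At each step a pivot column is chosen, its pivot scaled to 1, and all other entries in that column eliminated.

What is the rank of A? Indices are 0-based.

rank = 4

[1] R0 /= 4  ⇒  (1, 2, 1, 3)
     R1 -= 9·R0  ⇒  (0, 3, 4, 10)
     R2 -= 1·R0  ⇒  (0, 5, 8, 9)
     R3 -= 9·R0  ⇒  (0, 3, 6, 6)
[2] R1 /= 3  ⇒  (0, 1, 5, 7)
     R0 -= 2·R1  ⇒  (1, 0, 2, 0)
     R2 -= 5·R1  ⇒  (0, 0, 5, 7)
     R3 -= 3·R1  ⇒  (0, 0, 2, 7)
[3] R2 /= 5  ⇒  (0, 0, 1, 8)
     R0 -= 2·R2  ⇒  (1, 0, 0, 6)
     R1 -= 5·R2  ⇒  (0, 1, 0, 0)
     R3 -= 2·R2  ⇒  (0, 0, 0, 2)
[4] R3 /= 2  ⇒  (0, 0, 0, 1)
     R0 -= 6·R3  ⇒  (1, 0, 0, 0)
     R2 -= 8·R3  ⇒  (0, 0, 1, 0)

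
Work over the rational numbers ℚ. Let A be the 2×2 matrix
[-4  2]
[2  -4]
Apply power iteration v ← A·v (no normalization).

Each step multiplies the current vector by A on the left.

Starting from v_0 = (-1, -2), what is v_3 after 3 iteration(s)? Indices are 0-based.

v_0 = (-1, -2).
v_1 = A·v_0 = (0, 6).
v_2 = A·v_1 = (12, -24).
v_3 = A·v_2 = (-96, 120).

v_3 = (-96, 120)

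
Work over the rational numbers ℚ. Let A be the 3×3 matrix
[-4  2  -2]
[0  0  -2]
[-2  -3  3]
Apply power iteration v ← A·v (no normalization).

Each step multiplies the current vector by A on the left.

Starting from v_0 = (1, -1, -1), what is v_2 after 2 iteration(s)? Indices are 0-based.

v_2 = (24, 4, -4)

v_0 = (1, -1, -1).
v_1 = A·v_0 = (-4, 2, -2).
v_2 = A·v_1 = (24, 4, -4).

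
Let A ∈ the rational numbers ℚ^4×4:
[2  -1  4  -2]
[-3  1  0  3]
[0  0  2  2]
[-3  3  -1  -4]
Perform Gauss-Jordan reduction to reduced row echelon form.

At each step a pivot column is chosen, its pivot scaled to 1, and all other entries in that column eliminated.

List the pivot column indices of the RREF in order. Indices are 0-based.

pivot columns: 0, 1, 2, 3

step 1: normalize row 0 (÷2) = (1, -1/2, 2, -1)
  row 1: subtract -3×row0 = (0, -1/2, 6, 0)
  row 3: subtract -3×row0 = (0, 3/2, 5, -7)
step 2: normalize row 1 (÷-1/2) = (0, 1, -12, 0)
  row 0: subtract -1/2×row1 = (1, 0, -4, -1)
  row 3: subtract 3/2×row1 = (0, 0, 23, -7)
step 3: normalize row 2 (÷2) = (0, 0, 1, 1)
  row 0: subtract -4×row2 = (1, 0, 0, 3)
  row 1: subtract -12×row2 = (0, 1, 0, 12)
  row 3: subtract 23×row2 = (0, 0, 0, -30)
step 4: normalize row 3 (÷-30) = (0, 0, 0, 1)
  row 0: subtract 3×row3 = (1, 0, 0, 0)
  row 1: subtract 12×row3 = (0, 1, 0, 0)
  row 2: subtract 1×row3 = (0, 0, 1, 0)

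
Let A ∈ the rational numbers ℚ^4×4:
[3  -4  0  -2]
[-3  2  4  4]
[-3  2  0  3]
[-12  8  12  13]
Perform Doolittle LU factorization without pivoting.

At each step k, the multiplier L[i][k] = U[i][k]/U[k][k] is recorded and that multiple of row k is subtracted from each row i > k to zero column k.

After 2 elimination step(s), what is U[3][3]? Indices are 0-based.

U[3][3] = -3

[col 0] pivot 3
  R1 -= -1*R0 → (0, -2, 4, 2)  (L[1][0] := -1)
  R2 -= -1*R0 → (0, -2, 0, 1)  (L[2][0] := -1)
  R3 -= -4*R0 → (0, -8, 12, 5)  (L[3][0] := -4)
[col 1] pivot -2
  R2 -= 1*R1 → (0, 0, -4, -1)  (L[2][1] := 1)
  R3 -= 4*R1 → (0, 0, -4, -3)  (L[3][1] := 4)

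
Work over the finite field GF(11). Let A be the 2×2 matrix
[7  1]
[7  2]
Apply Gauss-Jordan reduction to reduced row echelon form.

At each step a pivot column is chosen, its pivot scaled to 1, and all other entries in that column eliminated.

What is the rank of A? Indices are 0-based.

rank = 2

pivot(0,0)=7: scale R0 → (1, 8)
  clear (1,0): R1 −= (7)R0 → (0, 1)
pivot(1,1)=1: scale R1 → (0, 1)
  clear (0,1): R0 −= (8)R1 → (1, 0)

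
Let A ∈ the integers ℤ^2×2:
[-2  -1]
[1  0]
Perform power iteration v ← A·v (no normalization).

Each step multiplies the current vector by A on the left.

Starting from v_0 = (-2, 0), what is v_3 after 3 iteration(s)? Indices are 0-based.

v_3 = (8, -6)

v_0 = (-2, 0).
v_1 = A·v_0 = (4, -2).
v_2 = A·v_1 = (-6, 4).
v_3 = A·v_2 = (8, -6).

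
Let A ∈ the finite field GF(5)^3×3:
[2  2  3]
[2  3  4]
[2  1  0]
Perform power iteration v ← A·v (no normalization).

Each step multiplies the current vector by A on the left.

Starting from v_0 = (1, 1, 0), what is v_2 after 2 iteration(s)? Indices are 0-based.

v_0 = (1, 1, 0).
v_1 = A·v_0 = (4, 0, 3).
v_2 = A·v_1 = (2, 0, 3).

v_2 = (2, 0, 3)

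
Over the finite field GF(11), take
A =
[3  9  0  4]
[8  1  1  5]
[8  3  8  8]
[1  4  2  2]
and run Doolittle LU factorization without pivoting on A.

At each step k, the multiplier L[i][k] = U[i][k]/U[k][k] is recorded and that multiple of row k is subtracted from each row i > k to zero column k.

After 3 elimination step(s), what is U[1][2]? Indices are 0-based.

Step 1: pivot at (0,0) is 3.
  row1 ← row1 − (10)·row0  ⇒  L[1][0]=10, U row1=(0, 10, 1, 9)
  row2 ← row2 − (10)·row0  ⇒  L[2][0]=10, U row2=(0, 1, 8, 1)
  row3 ← row3 − (4)·row0  ⇒  L[3][0]=4, U row3=(0, 1, 2, 8)
Step 2: pivot at (1,1) is 10.
  row2 ← row2 − (10)·row1  ⇒  L[2][1]=10, U row2=(0, 0, 9, 10)
  row3 ← row3 − (10)·row1  ⇒  L[3][1]=10, U row3=(0, 0, 3, 6)
Step 3: pivot at (2,2) is 9.
  row3 ← row3 − (4)·row2  ⇒  L[3][2]=4, U row3=(0, 0, 0, 10)

U[1][2] = 1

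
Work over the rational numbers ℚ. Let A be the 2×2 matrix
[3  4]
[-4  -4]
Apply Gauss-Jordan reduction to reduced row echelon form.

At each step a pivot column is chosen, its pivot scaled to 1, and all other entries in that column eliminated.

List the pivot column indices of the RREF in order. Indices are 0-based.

step 1: normalize row 0 (÷3) = (1, 4/3)
  row 1: subtract -4×row0 = (0, 4/3)
step 2: normalize row 1 (÷4/3) = (0, 1)
  row 0: subtract 4/3×row1 = (1, 0)

pivot columns: 0, 1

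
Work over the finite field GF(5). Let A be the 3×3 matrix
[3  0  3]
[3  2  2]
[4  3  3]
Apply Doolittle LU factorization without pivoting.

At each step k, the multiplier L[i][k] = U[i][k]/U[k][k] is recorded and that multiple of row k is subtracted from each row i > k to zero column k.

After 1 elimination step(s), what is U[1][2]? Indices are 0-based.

U[1][2] = 4

Step 1: pivot at (0,0) is 3.
  row1 ← row1 − (1)·row0  ⇒  L[1][0]=1, U row1=(0, 2, 4)
  row2 ← row2 − (3)·row0  ⇒  L[2][0]=3, U row2=(0, 3, 4)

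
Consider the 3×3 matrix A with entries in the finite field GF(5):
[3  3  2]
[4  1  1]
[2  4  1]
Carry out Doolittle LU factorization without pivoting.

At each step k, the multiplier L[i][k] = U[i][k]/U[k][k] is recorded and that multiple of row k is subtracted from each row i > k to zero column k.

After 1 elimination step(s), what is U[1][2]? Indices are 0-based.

U[1][2] = 0

Step 1: pivot at (0,0) is 3.
  row1 ← row1 − (3)·row0  ⇒  L[1][0]=3, U row1=(0, 2, 0)
  row2 ← row2 − (4)·row0  ⇒  L[2][0]=4, U row2=(0, 2, 3)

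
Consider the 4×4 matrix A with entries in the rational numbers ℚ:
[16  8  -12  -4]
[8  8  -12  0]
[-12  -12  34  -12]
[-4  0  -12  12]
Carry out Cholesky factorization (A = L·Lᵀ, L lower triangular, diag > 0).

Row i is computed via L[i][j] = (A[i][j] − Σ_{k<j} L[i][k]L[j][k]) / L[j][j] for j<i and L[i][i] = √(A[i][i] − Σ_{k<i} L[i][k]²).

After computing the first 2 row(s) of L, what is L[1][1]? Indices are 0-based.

L[1][1] = 2

Step 1: L[0][0] = √(16) = 4.
  L[1][0] = (8) / L[0][0] = 2.
Step 2: L[1][1] = √(4) = 2.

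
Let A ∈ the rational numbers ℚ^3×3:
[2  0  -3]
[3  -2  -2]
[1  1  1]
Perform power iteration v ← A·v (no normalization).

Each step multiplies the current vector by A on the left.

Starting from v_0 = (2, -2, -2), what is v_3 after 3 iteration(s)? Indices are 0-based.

v_3 = (-14, 22, 54)

v_0 = (2, -2, -2).
v_1 = A·v_0 = (10, 14, -2).
v_2 = A·v_1 = (26, 6, 22).
v_3 = A·v_2 = (-14, 22, 54).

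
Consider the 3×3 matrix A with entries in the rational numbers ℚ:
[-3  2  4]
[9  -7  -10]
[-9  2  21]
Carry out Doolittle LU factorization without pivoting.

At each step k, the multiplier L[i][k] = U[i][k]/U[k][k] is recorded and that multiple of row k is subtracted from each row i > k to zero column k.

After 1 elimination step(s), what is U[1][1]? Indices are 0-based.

U[1][1] = -1

Step 1: pivot at (0,0) is -3.
  row1 ← row1 − (-3)·row0  ⇒  L[1][0]=-3, U row1=(0, -1, 2)
  row2 ← row2 − (3)·row0  ⇒  L[2][0]=3, U row2=(0, -4, 9)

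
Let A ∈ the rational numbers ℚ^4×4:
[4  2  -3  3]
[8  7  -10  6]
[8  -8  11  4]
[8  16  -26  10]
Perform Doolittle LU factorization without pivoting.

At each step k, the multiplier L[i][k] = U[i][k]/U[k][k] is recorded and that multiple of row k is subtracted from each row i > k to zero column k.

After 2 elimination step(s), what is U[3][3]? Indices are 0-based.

U[3][3] = 4

[col 0] pivot 4
  R1 -= 2*R0 → (0, 3, -4, 0)  (L[1][0] := 2)
  R2 -= 2*R0 → (0, -12, 17, -2)  (L[2][0] := 2)
  R3 -= 2*R0 → (0, 12, -20, 4)  (L[3][0] := 2)
[col 1] pivot 3
  R2 -= -4*R1 → (0, 0, 1, -2)  (L[2][1] := -4)
  R3 -= 4*R1 → (0, 0, -4, 4)  (L[3][1] := 4)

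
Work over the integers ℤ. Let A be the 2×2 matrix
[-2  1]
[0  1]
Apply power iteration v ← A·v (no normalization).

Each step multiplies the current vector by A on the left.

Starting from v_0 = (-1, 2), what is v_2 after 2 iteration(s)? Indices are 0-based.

v_2 = (-6, 2)

v_0 = (-1, 2).
v_1 = A·v_0 = (4, 2).
v_2 = A·v_1 = (-6, 2).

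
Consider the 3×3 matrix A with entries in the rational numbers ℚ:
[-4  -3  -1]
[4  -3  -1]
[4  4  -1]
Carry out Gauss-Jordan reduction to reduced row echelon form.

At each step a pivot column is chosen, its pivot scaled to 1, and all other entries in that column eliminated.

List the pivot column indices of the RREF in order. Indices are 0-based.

pivot(0,0)=-4: scale R0 → (1, 3/4, 1/4)
  clear (1,0): R1 −= (4)R0 → (0, -6, -2)
  clear (2,0): R2 −= (4)R0 → (0, 1, -2)
pivot(1,1)=-6: scale R1 → (0, 1, 1/3)
  clear (0,1): R0 −= (3/4)R1 → (1, 0, 0)
  clear (2,1): R2 −= (1)R1 → (0, 0, -7/3)
pivot(2,2)=-7/3: scale R2 → (0, 0, 1)
  clear (1,2): R1 −= (1/3)R2 → (0, 1, 0)

pivot columns: 0, 1, 2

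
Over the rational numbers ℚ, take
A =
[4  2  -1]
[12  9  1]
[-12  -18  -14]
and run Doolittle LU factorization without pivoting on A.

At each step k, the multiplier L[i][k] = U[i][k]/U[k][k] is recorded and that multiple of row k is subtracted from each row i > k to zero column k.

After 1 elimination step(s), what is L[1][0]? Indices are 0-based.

k=0: U[0][0]=4
  eliminate (1,0): mult=3, new row 1: (0, 3, 4); set L[1][0]=3
  eliminate (2,0): mult=-3, new row 2: (0, -12, -17); set L[2][0]=-3

L[1][0] = 3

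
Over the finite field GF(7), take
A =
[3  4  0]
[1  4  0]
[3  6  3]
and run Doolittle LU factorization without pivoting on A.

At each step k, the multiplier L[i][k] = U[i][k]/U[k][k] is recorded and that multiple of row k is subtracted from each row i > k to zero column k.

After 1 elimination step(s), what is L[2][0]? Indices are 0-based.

L[2][0] = 1

[col 0] pivot 3
  R1 -= 5*R0 → (0, 5, 0)  (L[1][0] := 5)
  R2 -= 1*R0 → (0, 2, 3)  (L[2][0] := 1)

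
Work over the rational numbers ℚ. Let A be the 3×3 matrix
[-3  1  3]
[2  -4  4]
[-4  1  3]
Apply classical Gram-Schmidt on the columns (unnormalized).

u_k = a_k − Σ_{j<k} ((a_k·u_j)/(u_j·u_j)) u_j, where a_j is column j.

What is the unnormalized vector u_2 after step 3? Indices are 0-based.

u_2 = (224/297, 16/297, -160/297)

Step 1: u_0 = a_0 = (-3, 2, -4).
Step 2: u_1 = a_1 − (-15/29)·u_0 = (-16/29, -86/29, -31/29).
Step 3: u_2 = a_2 − (-13/29)·u_0 − (-485/297)·u_1 = (224/297, 16/297, -160/297).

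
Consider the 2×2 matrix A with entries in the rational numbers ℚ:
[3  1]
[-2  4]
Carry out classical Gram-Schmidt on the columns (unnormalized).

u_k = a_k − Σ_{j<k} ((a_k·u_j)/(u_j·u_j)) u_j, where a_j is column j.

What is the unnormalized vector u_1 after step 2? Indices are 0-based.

u_1 = (28/13, 42/13)

Step 1: u_0 = a_0 = (3, -2).
Step 2: u_1 = a_1 − (-5/13)·u_0 = (28/13, 42/13).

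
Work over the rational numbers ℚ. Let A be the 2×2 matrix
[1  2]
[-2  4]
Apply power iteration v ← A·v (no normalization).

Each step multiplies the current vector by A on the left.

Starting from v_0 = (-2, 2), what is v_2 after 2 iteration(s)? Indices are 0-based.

v_2 = (26, 44)

v_0 = (-2, 2).
v_1 = A·v_0 = (2, 12).
v_2 = A·v_1 = (26, 44).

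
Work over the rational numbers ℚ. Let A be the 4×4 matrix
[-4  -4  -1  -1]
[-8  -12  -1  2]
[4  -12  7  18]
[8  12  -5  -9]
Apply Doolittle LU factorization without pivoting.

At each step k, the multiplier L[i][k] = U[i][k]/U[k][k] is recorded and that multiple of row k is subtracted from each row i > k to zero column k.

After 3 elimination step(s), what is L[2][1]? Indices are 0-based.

L[2][1] = 4

k=0: U[0][0]=-4
  eliminate (1,0): mult=2, new row 1: (0, -4, 1, 4); set L[1][0]=2
  eliminate (2,0): mult=-1, new row 2: (0, -16, 6, 17); set L[2][0]=-1
  eliminate (3,0): mult=-2, new row 3: (0, 4, -7, -11); set L[3][0]=-2
k=1: U[1][1]=-4
  eliminate (2,1): mult=4, new row 2: (0, 0, 2, 1); set L[2][1]=4
  eliminate (3,1): mult=-1, new row 3: (0, 0, -6, -7); set L[3][1]=-1
k=2: U[2][2]=2
  eliminate (3,2): mult=-3, new row 3: (0, 0, 0, -4); set L[3][2]=-3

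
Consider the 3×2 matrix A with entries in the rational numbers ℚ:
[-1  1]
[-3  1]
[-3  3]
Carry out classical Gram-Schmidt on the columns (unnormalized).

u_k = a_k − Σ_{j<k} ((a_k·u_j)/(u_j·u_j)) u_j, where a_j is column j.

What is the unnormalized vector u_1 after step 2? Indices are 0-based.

Step 1: u_0 = a_0 = (-1, -3, -3).
Step 2: u_1 = a_1 − (-13/19)·u_0 = (6/19, -20/19, 18/19).

u_1 = (6/19, -20/19, 18/19)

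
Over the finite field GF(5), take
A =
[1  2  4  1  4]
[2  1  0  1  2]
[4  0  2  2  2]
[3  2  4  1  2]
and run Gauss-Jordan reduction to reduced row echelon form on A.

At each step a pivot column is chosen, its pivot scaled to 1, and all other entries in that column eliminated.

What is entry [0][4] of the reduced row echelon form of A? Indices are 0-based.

pivot(0,0)=1: scale R0 → (1, 2, 4, 1, 4)
  clear (1,0): R1 −= (2)R0 → (0, 2, 2, 4, 4)
  clear (2,0): R2 −= (4)R0 → (0, 2, 1, 3, 1)
  clear (3,0): R3 −= (3)R0 → (0, 1, 2, 3, 0)
pivot(1,1)=2: scale R1 → (0, 1, 1, 2, 2)
  clear (0,1): R0 −= (2)R1 → (1, 0, 2, 2, 0)
  clear (2,1): R2 −= (2)R1 → (0, 0, 4, 4, 2)
  clear (3,1): R3 −= (1)R1 → (0, 0, 1, 1, 3)
pivot(2,2)=4: scale R2 → (0, 0, 1, 1, 3)
  clear (0,2): R0 −= (2)R2 → (1, 0, 0, 0, 4)
  clear (1,2): R1 −= (1)R2 → (0, 1, 0, 1, 4)
  clear (3,2): R3 −= (1)R2 → (0, 0, 0, 0, 0)
col 3: no nonzero at/below row 3; advance.
col 4: no nonzero at/below row 3; advance.

M[0][4] = 4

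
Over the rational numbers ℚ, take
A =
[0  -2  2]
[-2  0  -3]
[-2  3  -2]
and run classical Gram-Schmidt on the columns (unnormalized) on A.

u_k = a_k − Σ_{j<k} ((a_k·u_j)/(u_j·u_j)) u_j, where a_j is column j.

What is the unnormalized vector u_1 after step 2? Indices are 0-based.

u_1 = (-2, -3/2, 3/2)

Step 1: u_0 = a_0 = (0, -2, -2).
Step 2: u_1 = a_1 − (-3/4)·u_0 = (-2, -3/2, 3/2).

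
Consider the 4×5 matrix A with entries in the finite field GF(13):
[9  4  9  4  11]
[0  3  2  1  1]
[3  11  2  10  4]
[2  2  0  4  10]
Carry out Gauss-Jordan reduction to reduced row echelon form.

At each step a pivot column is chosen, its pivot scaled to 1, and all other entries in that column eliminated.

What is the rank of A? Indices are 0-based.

rank = 4

step 1: normalize row 0 (÷9) = (1, 12, 1, 12, 7)
  row 2: subtract 3×row0 = (0, 1, 12, 0, 9)
  row 3: subtract 2×row0 = (0, 4, 11, 6, 9)
step 2: normalize row 1 (÷3) = (0, 1, 5, 9, 9)
  row 0: subtract 12×row1 = (1, 0, 6, 8, 3)
  row 2: subtract 1×row1 = (0, 0, 7, 4, 0)
  row 3: subtract 4×row1 = (0, 0, 4, 9, 12)
step 3: normalize row 2 (÷7) = (0, 0, 1, 8, 0)
  row 0: subtract 6×row2 = (1, 0, 0, 12, 3)
  row 1: subtract 5×row2 = (0, 1, 0, 8, 9)
  row 3: subtract 4×row2 = (0, 0, 0, 3, 12)
step 4: normalize row 3 (÷3) = (0, 0, 0, 1, 4)
  row 0: subtract 12×row3 = (1, 0, 0, 0, 7)
  row 1: subtract 8×row3 = (0, 1, 0, 0, 3)
  row 2: subtract 8×row3 = (0, 0, 1, 0, 7)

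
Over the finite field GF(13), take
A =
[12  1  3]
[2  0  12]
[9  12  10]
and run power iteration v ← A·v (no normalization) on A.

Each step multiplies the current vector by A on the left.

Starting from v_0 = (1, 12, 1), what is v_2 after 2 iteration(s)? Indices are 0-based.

v_0 = (1, 12, 1).
v_1 = A·v_0 = (1, 1, 7).
v_2 = A·v_1 = (8, 8, 0).

v_2 = (8, 8, 0)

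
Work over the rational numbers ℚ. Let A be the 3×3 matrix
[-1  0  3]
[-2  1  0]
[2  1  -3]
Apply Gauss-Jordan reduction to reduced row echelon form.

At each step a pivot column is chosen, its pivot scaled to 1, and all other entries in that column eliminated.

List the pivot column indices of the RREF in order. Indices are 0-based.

pivot columns: 0, 1, 2

step 1: normalize row 0 (÷-1) = (1, 0, -3)
  row 1: subtract -2×row0 = (0, 1, -6)
  row 2: subtract 2×row0 = (0, 1, 3)
step 2: normalize row 1 (÷1) = (0, 1, -6)
  row 2: subtract 1×row1 = (0, 0, 9)
step 3: normalize row 2 (÷9) = (0, 0, 1)
  row 0: subtract -3×row2 = (1, 0, 0)
  row 1: subtract -6×row2 = (0, 1, 0)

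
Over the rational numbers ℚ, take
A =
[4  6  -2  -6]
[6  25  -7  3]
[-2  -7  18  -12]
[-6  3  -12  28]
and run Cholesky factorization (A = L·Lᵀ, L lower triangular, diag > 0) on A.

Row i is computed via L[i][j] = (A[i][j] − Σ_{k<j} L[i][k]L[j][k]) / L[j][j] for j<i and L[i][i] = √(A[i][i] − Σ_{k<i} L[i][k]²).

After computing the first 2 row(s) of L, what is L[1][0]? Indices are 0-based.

Step 1: L[0][0] = √(4) = 2.
  L[1][0] = (6) / L[0][0] = 3.
Step 2: L[1][1] = √(16) = 4.

L[1][0] = 3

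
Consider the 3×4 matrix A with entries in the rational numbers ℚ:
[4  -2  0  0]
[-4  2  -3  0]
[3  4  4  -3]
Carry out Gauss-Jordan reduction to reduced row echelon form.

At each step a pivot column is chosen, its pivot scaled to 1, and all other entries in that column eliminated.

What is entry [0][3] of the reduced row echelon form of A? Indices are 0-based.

step 1: normalize row 0 (÷4) = (1, -1/2, 0, 0)
  row 1: subtract -4×row0 = (0, 0, -3, 0)
  row 2: subtract 3×row0 = (0, 11/2, 4, -3)
step 2: exchange rows 1,2
step 2: normalize row 1 (÷11/2) = (0, 1, 8/11, -6/11)
  row 0: subtract -1/2×row1 = (1, 0, 4/11, -3/11)
step 3: normalize row 2 (÷-3) = (0, 0, 1, 0)
  row 0: subtract 4/11×row2 = (1, 0, 0, -3/11)
  row 1: subtract 8/11×row2 = (0, 1, 0, -6/11)

M[0][3] = -3/11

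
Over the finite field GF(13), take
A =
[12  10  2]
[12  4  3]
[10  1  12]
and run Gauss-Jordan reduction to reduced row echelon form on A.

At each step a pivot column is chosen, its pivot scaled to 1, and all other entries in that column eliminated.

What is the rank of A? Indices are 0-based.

step 1: normalize row 0 (÷12) = (1, 3, 11)
  row 1: subtract 12×row0 = (0, 7, 1)
  row 2: subtract 10×row0 = (0, 10, 6)
step 2: normalize row 1 (÷7) = (0, 1, 2)
  row 0: subtract 3×row1 = (1, 0, 5)
  row 2: subtract 10×row1 = (0, 0, 12)
step 3: normalize row 2 (÷12) = (0, 0, 1)
  row 0: subtract 5×row2 = (1, 0, 0)
  row 1: subtract 2×row2 = (0, 1, 0)

rank = 3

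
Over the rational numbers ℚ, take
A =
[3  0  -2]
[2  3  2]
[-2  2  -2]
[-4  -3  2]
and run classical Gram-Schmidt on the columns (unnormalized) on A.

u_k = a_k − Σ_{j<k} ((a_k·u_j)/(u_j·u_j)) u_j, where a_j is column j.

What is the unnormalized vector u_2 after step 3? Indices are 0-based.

u_2 = (-416/265, 678/265, -558/265, 306/265)

Step 1: u_0 = a_0 = (3, 2, -2, -4).
Step 2: u_1 = a_1 − (14/33)·u_0 = (-14/11, 71/33, 94/33, -43/33).
Step 3: u_2 = a_2 − (-2/11)·u_0 − (-24/265)·u_1 = (-416/265, 678/265, -558/265, 306/265).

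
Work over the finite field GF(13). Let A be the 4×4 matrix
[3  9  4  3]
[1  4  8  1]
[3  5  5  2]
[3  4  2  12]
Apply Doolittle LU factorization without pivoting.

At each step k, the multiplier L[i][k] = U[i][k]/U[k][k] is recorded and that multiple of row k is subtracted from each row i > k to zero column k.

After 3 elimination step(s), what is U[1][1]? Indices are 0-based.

k=0: U[0][0]=3
  eliminate (1,0): mult=9, new row 1: (0, 1, 11, 0); set L[1][0]=9
  eliminate (2,0): mult=1, new row 2: (0, 9, 1, 12); set L[2][0]=1
  eliminate (3,0): mult=1, new row 3: (0, 8, 11, 9); set L[3][0]=1
k=1: U[1][1]=1
  eliminate (2,1): mult=9, new row 2: (0, 0, 6, 12); set L[2][1]=9
  eliminate (3,1): mult=8, new row 3: (0, 0, 1, 9); set L[3][1]=8
k=2: U[2][2]=6
  eliminate (3,2): mult=11, new row 3: (0, 0, 0, 7); set L[3][2]=11

U[1][1] = 1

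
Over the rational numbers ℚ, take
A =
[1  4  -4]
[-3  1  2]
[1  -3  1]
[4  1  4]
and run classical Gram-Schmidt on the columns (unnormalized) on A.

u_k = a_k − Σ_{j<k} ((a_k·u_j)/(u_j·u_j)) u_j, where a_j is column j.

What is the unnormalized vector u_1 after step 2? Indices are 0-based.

u_1 = (106/27, 11/9, -83/27, 19/27)

Step 1: u_0 = a_0 = (1, -3, 1, 4).
Step 2: u_1 = a_1 − (2/27)·u_0 = (106/27, 11/9, -83/27, 19/27).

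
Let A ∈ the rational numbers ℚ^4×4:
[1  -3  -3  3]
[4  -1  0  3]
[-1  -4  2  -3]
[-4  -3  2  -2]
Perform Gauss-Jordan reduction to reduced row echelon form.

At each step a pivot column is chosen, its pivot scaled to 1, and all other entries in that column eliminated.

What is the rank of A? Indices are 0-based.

rank = 4

step 1: normalize row 0 (÷1) = (1, -3, -3, 3)
  row 1: subtract 4×row0 = (0, 11, 12, -9)
  row 2: subtract -1×row0 = (0, -7, -1, 0)
  row 3: subtract -4×row0 = (0, -15, -10, 10)
step 2: normalize row 1 (÷11) = (0, 1, 12/11, -9/11)
  row 0: subtract -3×row1 = (1, 0, 3/11, 6/11)
  row 2: subtract -7×row1 = (0, 0, 73/11, -63/11)
  row 3: subtract -15×row1 = (0, 0, 70/11, -25/11)
step 3: normalize row 2 (÷73/11) = (0, 0, 1, -63/73)
  row 0: subtract 3/11×row2 = (1, 0, 0, 57/73)
  row 1: subtract 12/11×row2 = (0, 1, 0, 9/73)
  row 3: subtract 70/11×row2 = (0, 0, 0, 235/73)
step 4: normalize row 3 (÷235/73) = (0, 0, 0, 1)
  row 0: subtract 57/73×row3 = (1, 0, 0, 0)
  row 1: subtract 9/73×row3 = (0, 1, 0, 0)
  row 2: subtract -63/73×row3 = (0, 0, 1, 0)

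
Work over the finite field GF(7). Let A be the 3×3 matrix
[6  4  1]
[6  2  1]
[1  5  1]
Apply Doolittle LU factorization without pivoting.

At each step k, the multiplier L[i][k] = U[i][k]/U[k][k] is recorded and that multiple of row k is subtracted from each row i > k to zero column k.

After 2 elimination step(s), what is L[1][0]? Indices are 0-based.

Step 1: pivot at (0,0) is 6.
  row1 ← row1 − (1)·row0  ⇒  L[1][0]=1, U row1=(0, 5, 0)
  row2 ← row2 − (6)·row0  ⇒  L[2][0]=6, U row2=(0, 2, 2)
Step 2: pivot at (1,1) is 5.
  row2 ← row2 − (6)·row1  ⇒  L[2][1]=6, U row2=(0, 0, 2)

L[1][0] = 1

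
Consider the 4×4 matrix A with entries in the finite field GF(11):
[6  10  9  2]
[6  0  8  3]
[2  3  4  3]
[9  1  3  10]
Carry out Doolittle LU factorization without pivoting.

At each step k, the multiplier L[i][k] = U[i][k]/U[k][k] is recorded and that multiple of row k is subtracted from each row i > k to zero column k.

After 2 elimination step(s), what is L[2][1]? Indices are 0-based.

L[2][1] = 7

k=0: U[0][0]=6
  eliminate (1,0): mult=1, new row 1: (0, 1, 10, 1); set L[1][0]=1
  eliminate (2,0): mult=4, new row 2: (0, 7, 1, 6); set L[2][0]=4
  eliminate (3,0): mult=7, new row 3: (0, 8, 6, 7); set L[3][0]=7
k=1: U[1][1]=1
  eliminate (2,1): mult=7, new row 2: (0, 0, 8, 10); set L[2][1]=7
  eliminate (3,1): mult=8, new row 3: (0, 0, 3, 10); set L[3][1]=8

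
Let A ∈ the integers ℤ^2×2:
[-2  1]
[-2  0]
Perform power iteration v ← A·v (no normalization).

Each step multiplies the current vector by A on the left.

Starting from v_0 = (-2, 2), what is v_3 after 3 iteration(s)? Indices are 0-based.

v_3 = (4, 16)

v_0 = (-2, 2).
v_1 = A·v_0 = (6, 4).
v_2 = A·v_1 = (-8, -12).
v_3 = A·v_2 = (4, 16).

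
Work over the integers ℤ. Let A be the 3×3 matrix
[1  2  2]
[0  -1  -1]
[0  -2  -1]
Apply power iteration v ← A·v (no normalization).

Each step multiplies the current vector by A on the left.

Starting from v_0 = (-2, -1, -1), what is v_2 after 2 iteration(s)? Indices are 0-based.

v_2 = (4, -5, -7)

v_0 = (-2, -1, -1).
v_1 = A·v_0 = (-6, 2, 3).
v_2 = A·v_1 = (4, -5, -7).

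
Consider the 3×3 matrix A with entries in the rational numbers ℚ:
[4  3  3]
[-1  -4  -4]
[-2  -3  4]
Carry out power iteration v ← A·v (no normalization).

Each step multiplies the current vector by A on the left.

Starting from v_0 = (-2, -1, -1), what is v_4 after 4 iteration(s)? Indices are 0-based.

v_4 = (343, -1116, 669)

v_0 = (-2, -1, -1).
v_1 = A·v_0 = (-14, 10, 3).
v_2 = A·v_1 = (-17, -38, 10).
v_3 = A·v_2 = (-152, 129, 188).
v_4 = A·v_3 = (343, -1116, 669).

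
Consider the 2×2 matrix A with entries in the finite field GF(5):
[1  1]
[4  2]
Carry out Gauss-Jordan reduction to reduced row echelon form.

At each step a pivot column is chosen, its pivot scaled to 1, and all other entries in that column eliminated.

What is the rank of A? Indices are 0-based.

rank = 2

pivot(0,0)=1: scale R0 → (1, 1)
  clear (1,0): R1 −= (4)R0 → (0, 3)
pivot(1,1)=3: scale R1 → (0, 1)
  clear (0,1): R0 −= (1)R1 → (1, 0)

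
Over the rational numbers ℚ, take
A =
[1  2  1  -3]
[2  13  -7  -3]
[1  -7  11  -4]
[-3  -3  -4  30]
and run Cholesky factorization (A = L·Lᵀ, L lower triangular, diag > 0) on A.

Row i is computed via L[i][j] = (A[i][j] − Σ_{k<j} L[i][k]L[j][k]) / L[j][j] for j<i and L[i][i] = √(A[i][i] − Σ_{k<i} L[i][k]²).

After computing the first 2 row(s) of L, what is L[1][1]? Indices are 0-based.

L[1][1] = 3

Step 1: L[0][0] = √(1) = 1.
  L[1][0] = (2) / L[0][0] = 2.
Step 2: L[1][1] = √(9) = 3.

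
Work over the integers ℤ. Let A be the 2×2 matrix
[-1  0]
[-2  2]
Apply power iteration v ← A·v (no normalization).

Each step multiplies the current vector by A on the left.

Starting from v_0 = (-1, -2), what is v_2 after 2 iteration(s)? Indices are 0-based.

v_0 = (-1, -2).
v_1 = A·v_0 = (1, -2).
v_2 = A·v_1 = (-1, -6).

v_2 = (-1, -6)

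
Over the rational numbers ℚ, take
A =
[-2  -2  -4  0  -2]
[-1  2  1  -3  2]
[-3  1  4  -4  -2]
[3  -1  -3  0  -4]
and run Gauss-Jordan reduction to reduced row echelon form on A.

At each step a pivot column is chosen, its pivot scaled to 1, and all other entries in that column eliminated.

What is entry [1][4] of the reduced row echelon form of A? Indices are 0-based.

pivot(0,0)=-2: scale R0 → (1, 1, 2, 0, 1)
  clear (1,0): R1 −= (-1)R0 → (0, 3, 3, -3, 3)
  clear (2,0): R2 −= (-3)R0 → (0, 4, 10, -4, 1)
  clear (3,0): R3 −= (3)R0 → (0, -4, -9, 0, -7)
pivot(1,1)=3: scale R1 → (0, 1, 1, -1, 1)
  clear (0,1): R0 −= (1)R1 → (1, 0, 1, 1, 0)
  clear (2,1): R2 −= (4)R1 → (0, 0, 6, 0, -3)
  clear (3,1): R3 −= (-4)R1 → (0, 0, -5, -4, -3)
pivot(2,2)=6: scale R2 → (0, 0, 1, 0, -1/2)
  clear (0,2): R0 −= (1)R2 → (1, 0, 0, 1, 1/2)
  clear (1,2): R1 −= (1)R2 → (0, 1, 0, -1, 3/2)
  clear (3,2): R3 −= (-5)R2 → (0, 0, 0, -4, -11/2)
pivot(3,3)=-4: scale R3 → (0, 0, 0, 1, 11/8)
  clear (0,3): R0 −= (1)R3 → (1, 0, 0, 0, -7/8)
  clear (1,3): R1 −= (-1)R3 → (0, 1, 0, 0, 23/8)

M[1][4] = 23/8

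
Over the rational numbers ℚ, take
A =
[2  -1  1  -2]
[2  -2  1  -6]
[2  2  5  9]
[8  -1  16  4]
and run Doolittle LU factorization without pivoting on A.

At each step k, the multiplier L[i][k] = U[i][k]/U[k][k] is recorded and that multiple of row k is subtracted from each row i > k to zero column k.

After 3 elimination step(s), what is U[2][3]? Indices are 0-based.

k=0: U[0][0]=2
  eliminate (1,0): mult=1, new row 1: (0, -1, 0, -4); set L[1][0]=1
  eliminate (2,0): mult=1, new row 2: (0, 3, 4, 11); set L[2][0]=1
  eliminate (3,0): mult=4, new row 3: (0, 3, 12, 12); set L[3][0]=4
k=1: U[1][1]=-1
  eliminate (2,1): mult=-3, new row 2: (0, 0, 4, -1); set L[2][1]=-3
  eliminate (3,1): mult=-3, new row 3: (0, 0, 12, 0); set L[3][1]=-3
k=2: U[2][2]=4
  eliminate (3,2): mult=3, new row 3: (0, 0, 0, 3); set L[3][2]=3

U[2][3] = -1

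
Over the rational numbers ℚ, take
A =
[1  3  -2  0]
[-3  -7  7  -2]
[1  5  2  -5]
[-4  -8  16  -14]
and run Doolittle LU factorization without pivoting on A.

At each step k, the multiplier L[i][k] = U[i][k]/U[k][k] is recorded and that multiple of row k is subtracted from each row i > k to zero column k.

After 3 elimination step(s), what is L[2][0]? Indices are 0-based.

L[2][0] = 1

[col 0] pivot 1
  R1 -= -3*R0 → (0, 2, 1, -2)  (L[1][0] := -3)
  R2 -= 1*R0 → (0, 2, 4, -5)  (L[2][0] := 1)
  R3 -= -4*R0 → (0, 4, 8, -14)  (L[3][0] := -4)
[col 1] pivot 2
  R2 -= 1*R1 → (0, 0, 3, -3)  (L[2][1] := 1)
  R3 -= 2*R1 → (0, 0, 6, -10)  (L[3][1] := 2)
[col 2] pivot 3
  R3 -= 2*R2 → (0, 0, 0, -4)  (L[3][2] := 2)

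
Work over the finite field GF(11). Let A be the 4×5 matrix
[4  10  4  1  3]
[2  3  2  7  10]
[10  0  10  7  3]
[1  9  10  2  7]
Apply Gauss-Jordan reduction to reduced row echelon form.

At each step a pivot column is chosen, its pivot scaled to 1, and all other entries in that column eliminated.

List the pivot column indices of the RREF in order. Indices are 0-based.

[1] R0 /= 4  ⇒  (1, 8, 1, 3, 9)
     R1 -= 2·R0  ⇒  (0, 9, 0, 1, 3)
     R2 -= 10·R0  ⇒  (0, 8, 0, 10, 1)
     R3 -= 1·R0  ⇒  (0, 1, 9, 10, 9)
[2] R1 /= 9  ⇒  (0, 1, 0, 5, 4)
     R0 -= 8·R1  ⇒  (1, 0, 1, 7, 10)
     R2 -= 8·R1  ⇒  (0, 0, 0, 3, 2)
     R3 -= 1·R1  ⇒  (0, 0, 9, 5, 5)
[3] R2 <-> R3
[3] R2 /= 9  ⇒  (0, 0, 1, 3, 3)
     R0 -= 1·R2  ⇒  (1, 0, 0, 4, 7)
[4] R3 /= 3  ⇒  (0, 0, 0, 1, 8)
     R0 -= 4·R3  ⇒  (1, 0, 0, 0, 8)
     R1 -= 5·R3  ⇒  (0, 1, 0, 0, 8)
     R2 -= 3·R3  ⇒  (0, 0, 1, 0, 1)

pivot columns: 0, 1, 2, 3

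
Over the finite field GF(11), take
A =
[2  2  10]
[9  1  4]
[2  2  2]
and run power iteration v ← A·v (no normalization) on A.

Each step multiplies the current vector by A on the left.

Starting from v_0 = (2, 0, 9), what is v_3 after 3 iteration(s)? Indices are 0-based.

v_0 = (2, 0, 9).
v_1 = A·v_0 = (6, 10, 0).
v_2 = A·v_1 = (10, 9, 10).
v_3 = A·v_2 = (6, 7, 3).

v_3 = (6, 7, 3)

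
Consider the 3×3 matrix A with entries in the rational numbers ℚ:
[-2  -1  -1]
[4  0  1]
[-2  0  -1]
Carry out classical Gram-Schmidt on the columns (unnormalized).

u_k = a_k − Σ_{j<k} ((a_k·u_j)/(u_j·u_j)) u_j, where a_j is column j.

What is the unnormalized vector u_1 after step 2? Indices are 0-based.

u_1 = (-5/6, -1/3, 1/6)

Step 1: u_0 = a_0 = (-2, 4, -2).
Step 2: u_1 = a_1 − (1/12)·u_0 = (-5/6, -1/3, 1/6).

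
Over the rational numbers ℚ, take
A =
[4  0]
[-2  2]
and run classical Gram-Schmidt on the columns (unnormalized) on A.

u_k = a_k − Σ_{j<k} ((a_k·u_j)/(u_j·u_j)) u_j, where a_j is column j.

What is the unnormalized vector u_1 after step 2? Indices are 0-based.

Step 1: u_0 = a_0 = (4, -2).
Step 2: u_1 = a_1 − (-1/5)·u_0 = (4/5, 8/5).

u_1 = (4/5, 8/5)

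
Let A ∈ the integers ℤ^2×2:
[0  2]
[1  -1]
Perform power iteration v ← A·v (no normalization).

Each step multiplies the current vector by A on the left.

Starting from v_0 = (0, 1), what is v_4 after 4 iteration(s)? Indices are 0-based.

v_0 = (0, 1).
v_1 = A·v_0 = (2, -1).
v_2 = A·v_1 = (-2, 3).
v_3 = A·v_2 = (6, -5).
v_4 = A·v_3 = (-10, 11).

v_4 = (-10, 11)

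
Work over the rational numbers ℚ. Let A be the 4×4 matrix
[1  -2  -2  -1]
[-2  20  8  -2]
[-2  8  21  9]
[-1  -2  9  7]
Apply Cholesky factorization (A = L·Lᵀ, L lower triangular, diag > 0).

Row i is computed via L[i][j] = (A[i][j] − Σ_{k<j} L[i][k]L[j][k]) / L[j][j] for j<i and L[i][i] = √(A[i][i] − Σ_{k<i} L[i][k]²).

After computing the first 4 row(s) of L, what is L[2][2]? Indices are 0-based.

L[2][2] = 4

Step 1: L[0][0] = √(1) = 1.
  L[1][0] = (-2) / L[0][0] = -2.
Step 2: L[1][1] = √(16) = 4.
  L[2][0] = (-2) / L[0][0] = -2.
  L[2][1] = (4) / L[1][1] = 1.
Step 3: L[2][2] = √(16) = 4.
  L[3][0] = (-1) / L[0][0] = -1.
  L[3][1] = (-4) / L[1][1] = -1.
  L[3][2] = (8) / L[2][2] = 2.
Step 4: L[3][3] = √(1) = 1.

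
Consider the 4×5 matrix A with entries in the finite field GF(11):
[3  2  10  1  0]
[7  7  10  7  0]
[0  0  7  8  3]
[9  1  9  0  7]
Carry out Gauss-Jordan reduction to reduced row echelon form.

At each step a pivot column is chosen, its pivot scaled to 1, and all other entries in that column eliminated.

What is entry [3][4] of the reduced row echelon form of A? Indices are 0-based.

M[3][4] = 7

pivot(0,0)=3: scale R0 → (1, 8, 7, 4, 0)
  clear (1,0): R1 −= (7)R0 → (0, 6, 5, 1, 0)
  clear (3,0): R3 −= (9)R0 → (0, 6, 1, 8, 7)
pivot(1,1)=6: scale R1 → (0, 1, 10, 2, 0)
  clear (0,1): R0 −= (8)R1 → (1, 0, 4, 10, 0)
  clear (3,1): R3 −= (6)R1 → (0, 0, 7, 7, 7)
pivot(2,2)=7: scale R2 → (0, 0, 1, 9, 2)
  clear (0,2): R0 −= (4)R2 → (1, 0, 0, 7, 3)
  clear (1,2): R1 −= (10)R2 → (0, 1, 0, 0, 2)
  clear (3,2): R3 −= (7)R2 → (0, 0, 0, 10, 4)
pivot(3,3)=10: scale R3 → (0, 0, 0, 1, 7)
  clear (0,3): R0 −= (7)R3 → (1, 0, 0, 0, 9)
  clear (2,3): R2 −= (9)R3 → (0, 0, 1, 0, 5)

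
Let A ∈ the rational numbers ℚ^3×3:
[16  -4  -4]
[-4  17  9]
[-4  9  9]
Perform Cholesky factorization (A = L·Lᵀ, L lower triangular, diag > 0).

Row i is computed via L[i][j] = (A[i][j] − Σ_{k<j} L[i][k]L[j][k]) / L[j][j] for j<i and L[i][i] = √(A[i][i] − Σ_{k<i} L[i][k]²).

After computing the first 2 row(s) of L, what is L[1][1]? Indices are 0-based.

Step 1: L[0][0] = √(16) = 4.
  L[1][0] = (-4) / L[0][0] = -1.
Step 2: L[1][1] = √(16) = 4.

L[1][1] = 4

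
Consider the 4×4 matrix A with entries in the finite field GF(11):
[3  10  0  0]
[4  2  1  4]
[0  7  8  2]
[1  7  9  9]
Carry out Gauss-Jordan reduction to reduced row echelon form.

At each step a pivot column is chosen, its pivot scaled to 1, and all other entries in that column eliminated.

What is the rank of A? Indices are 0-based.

pivot(0,0)=3: scale R0 → (1, 7, 0, 0)
  clear (1,0): R1 −= (4)R0 → (0, 7, 1, 4)
  clear (3,0): R3 −= (1)R0 → (0, 0, 9, 9)
pivot(1,1)=7: scale R1 → (0, 1, 8, 10)
  clear (0,1): R0 −= (7)R1 → (1, 0, 10, 7)
  clear (2,1): R2 −= (7)R1 → (0, 0, 7, 9)
pivot(2,2)=7: scale R2 → (0, 0, 1, 6)
  clear (0,2): R0 −= (10)R2 → (1, 0, 0, 2)
  clear (1,2): R1 −= (8)R2 → (0, 1, 0, 6)
  clear (3,2): R3 −= (9)R2 → (0, 0, 0, 10)
pivot(3,3)=10: scale R3 → (0, 0, 0, 1)
  clear (0,3): R0 −= (2)R3 → (1, 0, 0, 0)
  clear (1,3): R1 −= (6)R3 → (0, 1, 0, 0)
  clear (2,3): R2 −= (6)R3 → (0, 0, 1, 0)

rank = 4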